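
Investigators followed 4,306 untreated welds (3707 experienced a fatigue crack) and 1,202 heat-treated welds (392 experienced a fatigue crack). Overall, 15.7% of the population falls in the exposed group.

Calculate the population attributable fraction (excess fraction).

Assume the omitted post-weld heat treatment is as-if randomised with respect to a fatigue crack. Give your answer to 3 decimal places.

p₁ = P(outcome | exposed) = 3707/4306 = 0.86089
p₀ = P(outcome | unexposed) = 392/1202 = 0.32612
Overall risk P(Y=1) = π·p₁ + (1−π)·p₀ = 0.157×0.86089 + 0.843×0.32612 = 0.41008.
Under exogeneity, PAF = [P(Y=1) − p₀] / P(Y=1).
PAF = (0.41008 − 0.32612) / 0.41008 ≈ 0.2047

PAF ≈ 0.205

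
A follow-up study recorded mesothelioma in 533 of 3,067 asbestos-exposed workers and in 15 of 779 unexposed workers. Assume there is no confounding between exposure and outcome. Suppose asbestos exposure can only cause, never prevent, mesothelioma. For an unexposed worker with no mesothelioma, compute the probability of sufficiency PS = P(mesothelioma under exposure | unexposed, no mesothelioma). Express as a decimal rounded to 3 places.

PS ≈ 0.158

p₁ = P(outcome | exposed) = 533/3067 = 0.17379
p₀ = P(outcome | unexposed) = 15/779 = 0.019255
Under exogeneity and monotonicity, PS = (p₁ − p₀) / (1 − p₀).
PS = (0.17379 − 0.019255) / (1 − 0.019255) = 0.15453 / 0.98074 ≈ 0.1576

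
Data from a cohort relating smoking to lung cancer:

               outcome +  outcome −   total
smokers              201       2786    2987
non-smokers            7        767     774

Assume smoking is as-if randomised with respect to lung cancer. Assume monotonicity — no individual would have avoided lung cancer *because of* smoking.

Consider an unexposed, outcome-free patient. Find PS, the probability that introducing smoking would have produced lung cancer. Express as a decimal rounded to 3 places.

p₁ = P(outcome | exposed) = 201/2987 = 0.067292
p₀ = P(outcome | unexposed) = 7/774 = 0.0090439
Under exogeneity and monotonicity, PS = (p₁ − p₀) / (1 − p₀).
PS = (0.067292 − 0.0090439) / (1 − 0.0090439) = 0.058248 / 0.99096 ≈ 0.0588

PS ≈ 0.059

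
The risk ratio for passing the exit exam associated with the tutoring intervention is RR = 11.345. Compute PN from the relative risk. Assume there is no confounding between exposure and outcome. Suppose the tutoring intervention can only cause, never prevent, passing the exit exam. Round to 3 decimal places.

Under exogeneity and monotonicity, PN = (RR − 1) / RR = 1 − 1/RR.
PN = (11.345 − 1) / 11.345 = 10.35 / 11.345 ≈ 0.9119

PN ≈ 0.912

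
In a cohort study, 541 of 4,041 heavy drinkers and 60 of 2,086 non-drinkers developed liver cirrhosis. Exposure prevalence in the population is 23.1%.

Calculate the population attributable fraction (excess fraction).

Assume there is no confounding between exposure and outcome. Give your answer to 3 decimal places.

PAF ≈ 0.458

p₁ = P(outcome | exposed) = 541/4041 = 0.13388
p₀ = P(outcome | unexposed) = 60/2086 = 0.028763
Overall risk P(Y=1) = π·p₁ + (1−π)·p₀ = 0.231×0.13388 + 0.769×0.028763 = 0.053045.
Under exogeneity, PAF = [P(Y=1) − p₀] / P(Y=1).
PAF = (0.053045 − 0.028763) / 0.053045 ≈ 0.4578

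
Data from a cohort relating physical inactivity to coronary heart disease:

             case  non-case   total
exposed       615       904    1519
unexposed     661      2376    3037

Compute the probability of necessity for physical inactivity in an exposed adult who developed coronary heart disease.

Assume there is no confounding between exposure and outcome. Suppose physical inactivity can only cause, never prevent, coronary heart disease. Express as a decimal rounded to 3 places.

PN ≈ 0.462

p₁ = P(outcome | exposed) = 615/1519 = 0.40487
p₀ = P(outcome | unexposed) = 661/3037 = 0.21765
Under exogeneity and monotonicity, PN = (p₁ − p₀)/p₁.
PN = (0.40487 − 0.21765) / 0.40487 ≈ 0.4624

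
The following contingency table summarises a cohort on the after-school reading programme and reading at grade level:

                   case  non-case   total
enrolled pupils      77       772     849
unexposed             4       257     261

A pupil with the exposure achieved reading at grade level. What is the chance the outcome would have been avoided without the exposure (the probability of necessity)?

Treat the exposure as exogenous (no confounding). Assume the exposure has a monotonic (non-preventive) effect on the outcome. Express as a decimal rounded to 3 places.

p₁ = P(outcome | exposed) = 77/849 = 0.090695
p₀ = P(outcome | unexposed) = 4/261 = 0.015326
Under exogeneity and monotonicity, PN = (p₁ − p₀) / p₁.
PN = (0.090695 − 0.015326) / 0.090695 = 0.075369 / 0.090695 ≈ 0.8310

PN ≈ 0.831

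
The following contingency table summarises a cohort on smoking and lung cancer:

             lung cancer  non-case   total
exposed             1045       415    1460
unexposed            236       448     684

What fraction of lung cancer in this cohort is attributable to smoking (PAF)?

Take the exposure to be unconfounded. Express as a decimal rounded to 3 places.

PAF ≈ 0.423

p₁ = P(outcome | exposed) = 1045/1460 = 0.71575
p₀ = P(outcome | unexposed) = 236/684 = 0.34503
Exposure prevalence π = 1460/2144 = 0.68097; overall risk P(Y=1) = 0.59748.
Under exogeneity, PAF = [P(Y=1) − p₀]/P(Y=1).
PAF = (0.59748 − 0.34503) / 0.59748 ≈ 0.4225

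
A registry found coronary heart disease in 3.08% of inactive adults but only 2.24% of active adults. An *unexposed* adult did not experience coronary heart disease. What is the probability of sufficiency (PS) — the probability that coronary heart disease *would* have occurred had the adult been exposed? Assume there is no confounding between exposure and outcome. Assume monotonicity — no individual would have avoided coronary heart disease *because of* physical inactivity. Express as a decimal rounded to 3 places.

p₁ = 0.0308, p₀ = 0.0224.
Under exogeneity and monotonicity, PS = (p₁ − p₀) / (1 − p₀).
PS = (0.0308 − 0.0224) / (1 − 0.0224) = 0.0084 / 0.9776 ≈ 0.0086

PS ≈ 0.009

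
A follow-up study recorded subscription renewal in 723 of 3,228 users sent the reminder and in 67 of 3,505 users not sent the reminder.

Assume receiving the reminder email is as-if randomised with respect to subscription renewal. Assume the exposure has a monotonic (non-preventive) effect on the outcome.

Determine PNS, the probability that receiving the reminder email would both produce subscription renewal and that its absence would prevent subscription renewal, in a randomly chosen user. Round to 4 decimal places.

PNS ≈ 0.2049

p₁ = P(outcome | exposed) = 723/3228 = 0.22398
p₀ = P(outcome | unexposed) = 67/3505 = 0.019116
Under exogeneity and monotonicity, PNS = p₁ − p₀.
PNS = 0.22398 − 0.019116 = 0.20486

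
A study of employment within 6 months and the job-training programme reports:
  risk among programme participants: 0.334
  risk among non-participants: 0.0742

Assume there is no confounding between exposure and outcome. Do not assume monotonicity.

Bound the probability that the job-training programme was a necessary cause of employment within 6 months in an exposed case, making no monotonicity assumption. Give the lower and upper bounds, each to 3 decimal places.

0.778 ≤ PN ≤ 1.000

Let p₁ = 0.334, p₀ = 0.0742.
Under exogeneity alone the bounds on PN are max{0,(p₁−p₀)/p₁} ≤ PN ≤ min{1,(1−p₀)/p₁}.
  lower = (p₁ − p₀)/p₁ = 0.2598 / 0.334 ≈ 0.7778
  upper = min{1, (1 − p₀)/p₁} = 0.9258 / 0.334 ≈ 2.7719 → capped at 1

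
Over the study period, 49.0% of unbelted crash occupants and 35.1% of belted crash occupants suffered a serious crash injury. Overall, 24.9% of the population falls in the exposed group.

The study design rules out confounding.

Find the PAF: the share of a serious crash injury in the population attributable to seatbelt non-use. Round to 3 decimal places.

PAF ≈ 0.090

p₁ = 0.49, p₀ = 0.351.
Overall risk P(Y=1) = π·p₁ + (1−π)·p₀ = 0.249×0.49 + 0.751×0.351 = 0.38561.
Under exogeneity, PAF = [P(Y=1) − p₀] / P(Y=1).
PAF = (0.38561 − 0.351) / 0.38561 ≈ 0.0898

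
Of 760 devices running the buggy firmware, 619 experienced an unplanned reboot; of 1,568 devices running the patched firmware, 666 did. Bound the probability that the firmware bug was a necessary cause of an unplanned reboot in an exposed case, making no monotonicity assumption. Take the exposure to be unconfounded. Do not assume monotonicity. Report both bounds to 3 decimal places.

p₁ = P(outcome | exposed) = 619/760 = 0.81447
p₀ = P(outcome | unexposed) = 666/1568 = 0.42474
Under exogeneity alone the bounds on PN are max{0,(p₁−p₀)/p₁} ≤ PN ≤ min{1,(1−p₀)/p₁}.
  lower = (p₁ − p₀)/p₁ = 0.38973 / 0.81447 ≈ 0.4785
  upper = min{1, (1 − p₀)/p₁} = 0.57526 / 0.81447 ≈ 0.7063

0.479 ≤ PN ≤ 0.706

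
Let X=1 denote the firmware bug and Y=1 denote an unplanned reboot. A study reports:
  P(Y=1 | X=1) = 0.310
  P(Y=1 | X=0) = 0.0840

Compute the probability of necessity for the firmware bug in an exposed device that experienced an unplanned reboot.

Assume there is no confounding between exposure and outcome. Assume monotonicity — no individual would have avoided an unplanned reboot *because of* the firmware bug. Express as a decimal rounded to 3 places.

Let p₁ = 0.31, p₀ = 0.084.
Under exogeneity and monotonicity, PN = (p₁ − p₀) / p₁.
PN = (0.31 − 0.084) / 0.31 = 0.226 / 0.31 ≈ 0.7290

PN ≈ 0.729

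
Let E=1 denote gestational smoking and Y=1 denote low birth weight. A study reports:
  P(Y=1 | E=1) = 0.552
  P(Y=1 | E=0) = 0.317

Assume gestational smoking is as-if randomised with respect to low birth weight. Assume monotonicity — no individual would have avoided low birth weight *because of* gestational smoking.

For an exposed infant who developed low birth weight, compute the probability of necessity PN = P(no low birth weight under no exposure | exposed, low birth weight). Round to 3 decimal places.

PN ≈ 0.426

Let p₁ = 0.552, p₀ = 0.317.
Under exogeneity and monotonicity, PN = (p₁ − p₀) / p₁.
PN = (0.552 − 0.317) / 0.552 = 0.235 / 0.552 ≈ 0.4257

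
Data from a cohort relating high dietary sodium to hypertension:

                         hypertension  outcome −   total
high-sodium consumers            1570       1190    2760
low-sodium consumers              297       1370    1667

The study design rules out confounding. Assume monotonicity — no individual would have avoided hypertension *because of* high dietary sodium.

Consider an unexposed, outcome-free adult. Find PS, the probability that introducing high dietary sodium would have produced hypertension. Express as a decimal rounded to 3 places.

p₁ = P(outcome | exposed) = 1570/2760 = 0.56884
p₀ = P(outcome | unexposed) = 297/1667 = 0.17816
Under exogeneity and monotonicity, PS = (p₁ − p₀)/(1 − p₀).
PS = (0.56884 − 0.17816) / 0.82184 ≈ 0.4754

PS ≈ 0.475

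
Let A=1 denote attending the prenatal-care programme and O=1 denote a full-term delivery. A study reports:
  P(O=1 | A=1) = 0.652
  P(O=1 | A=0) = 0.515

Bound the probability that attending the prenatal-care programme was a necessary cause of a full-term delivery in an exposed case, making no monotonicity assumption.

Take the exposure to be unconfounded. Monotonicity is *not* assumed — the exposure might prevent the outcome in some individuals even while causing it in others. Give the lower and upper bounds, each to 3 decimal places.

Let p₁ = 0.652, p₀ = 0.515.
Under exogeneity alone the bounds on PN are max{0,(p₁−p₀)/p₁} ≤ PN ≤ min{1,(1−p₀)/p₁}.
  lower = (p₁ − p₀)/p₁ = 0.137 / 0.652 ≈ 0.2101
  upper = min{1, (1 − p₀)/p₁} = 0.485 / 0.652 ≈ 0.7439

0.210 ≤ PN ≤ 0.744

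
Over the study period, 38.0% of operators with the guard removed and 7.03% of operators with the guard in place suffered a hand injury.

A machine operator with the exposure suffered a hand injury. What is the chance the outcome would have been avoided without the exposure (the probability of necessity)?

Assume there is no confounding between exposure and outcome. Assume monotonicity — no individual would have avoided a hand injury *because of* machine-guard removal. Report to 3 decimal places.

PN ≈ 0.815

p₁ = 0.38, p₀ = 0.0703.
Under exogeneity and monotonicity, PN = (p₁ − p₀) / p₁.
PN = (0.38 − 0.0703) / 0.38 = 0.3097 / 0.38 ≈ 0.8150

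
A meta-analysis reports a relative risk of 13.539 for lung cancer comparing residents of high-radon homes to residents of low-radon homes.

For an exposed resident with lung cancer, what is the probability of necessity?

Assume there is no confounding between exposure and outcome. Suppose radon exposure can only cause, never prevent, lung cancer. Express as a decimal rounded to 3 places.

PN ≈ 0.926

Under exogeneity and monotonicity, PN = (RR − 1) / RR = 1 − 1/RR.
PN = (13.539 − 1) / 13.539 = 12.54 / 13.539 ≈ 0.9261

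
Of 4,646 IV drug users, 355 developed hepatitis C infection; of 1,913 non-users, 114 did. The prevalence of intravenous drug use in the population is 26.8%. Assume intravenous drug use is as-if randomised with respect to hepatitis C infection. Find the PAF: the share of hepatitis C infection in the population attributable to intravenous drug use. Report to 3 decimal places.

p₁ = P(outcome | exposed) = 355/4646 = 0.07641
p₀ = P(outcome | unexposed) = 114/1913 = 0.059592
Overall risk P(Y=1) = π·p₁ + (1−π)·p₀ = 0.268×0.07641 + 0.732×0.059592 = 0.064099.
Under exogeneity, PAF = [P(Y=1) − p₀] / P(Y=1).
PAF = (0.064099 − 0.059592) / 0.064099 ≈ 0.0703

PAF ≈ 0.070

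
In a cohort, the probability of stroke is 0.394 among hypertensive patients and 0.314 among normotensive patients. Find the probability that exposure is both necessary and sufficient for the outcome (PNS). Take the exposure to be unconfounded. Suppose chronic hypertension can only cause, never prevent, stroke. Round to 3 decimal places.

Let p₁ = 0.394, p₀ = 0.314.
Under exogeneity and monotonicity, PNS = p₁ − p₀.
PNS = 0.394 − 0.314 = 0.08

PNS ≈ 0.080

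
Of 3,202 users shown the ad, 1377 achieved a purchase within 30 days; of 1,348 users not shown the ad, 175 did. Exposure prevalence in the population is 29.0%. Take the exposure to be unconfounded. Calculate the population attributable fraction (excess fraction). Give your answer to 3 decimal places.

PAF ≈ 0.401

p₁ = P(outcome | exposed) = 1377/3202 = 0.43004
p₀ = P(outcome | unexposed) = 175/1348 = 0.12982
Overall risk P(Y=1) = π·p₁ + (1−π)·p₀ = 0.29×0.43004 + 0.71×0.12982 = 0.21689.
Under exogeneity, PAF = [P(Y=1) − p₀] / P(Y=1).
PAF = (0.21689 − 0.12982) / 0.21689 ≈ 0.4014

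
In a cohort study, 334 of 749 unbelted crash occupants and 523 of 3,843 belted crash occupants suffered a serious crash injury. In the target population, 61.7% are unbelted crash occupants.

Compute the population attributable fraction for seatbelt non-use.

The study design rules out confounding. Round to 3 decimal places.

PAF ≈ 0.584

p₁ = P(outcome | exposed) = 334/749 = 0.44593
p₀ = P(outcome | unexposed) = 523/3843 = 0.13609
Overall risk P(Y=1) = π·p₁ + (1−π)·p₀ = 0.617×0.44593 + 0.383×0.13609 = 0.32726.
Under exogeneity, PAF = [P(Y=1) − p₀] / P(Y=1).
PAF = (0.32726 − 0.13609) / 0.32726 ≈ 0.5841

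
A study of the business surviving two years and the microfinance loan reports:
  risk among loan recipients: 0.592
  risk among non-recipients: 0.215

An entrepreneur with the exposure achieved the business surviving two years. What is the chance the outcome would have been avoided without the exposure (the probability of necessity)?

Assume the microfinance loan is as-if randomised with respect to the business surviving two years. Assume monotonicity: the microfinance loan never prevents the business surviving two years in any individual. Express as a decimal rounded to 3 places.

Let p₁ = 0.592, p₀ = 0.215.
Under exogeneity and monotonicity, PN = (p₁ − p₀) / p₁.
PN = (0.592 − 0.215) / 0.592 = 0.377 / 0.592 ≈ 0.6368

PN ≈ 0.637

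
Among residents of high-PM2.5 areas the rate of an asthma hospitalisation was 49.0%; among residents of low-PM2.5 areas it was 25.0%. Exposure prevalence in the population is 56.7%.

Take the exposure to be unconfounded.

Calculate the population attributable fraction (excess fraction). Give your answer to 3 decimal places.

PAF ≈ 0.352

p₁ = 0.49, p₀ = 0.25.
Overall risk P(Y=1) = π·p₁ + (1−π)·p₀ = 0.567×0.49 + 0.433×0.25 = 0.38608.
Under exogeneity, PAF = [P(Y=1) − p₀] / P(Y=1).
PAF = (0.38608 − 0.25) / 0.38608 ≈ 0.3525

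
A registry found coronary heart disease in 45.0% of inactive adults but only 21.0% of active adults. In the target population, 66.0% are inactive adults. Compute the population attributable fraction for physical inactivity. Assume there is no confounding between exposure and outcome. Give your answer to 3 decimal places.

PAF ≈ 0.430

p₁ = 0.45, p₀ = 0.21.
Overall risk P(Y=1) = π·p₁ + (1−π)·p₀ = 0.66×0.45 + 0.34×0.21 = 0.3684.
Under exogeneity, PAF = [P(Y=1) − p₀] / P(Y=1).
PAF = (0.3684 − 0.21) / 0.3684 ≈ 0.4300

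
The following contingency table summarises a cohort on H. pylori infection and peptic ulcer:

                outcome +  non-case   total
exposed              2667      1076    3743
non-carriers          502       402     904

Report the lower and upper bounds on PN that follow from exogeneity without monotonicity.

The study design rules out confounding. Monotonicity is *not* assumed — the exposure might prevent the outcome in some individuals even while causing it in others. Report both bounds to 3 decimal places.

p₁ = P(outcome | exposed) = 2667/3743 = 0.71253
p₀ = P(outcome | unexposed) = 502/904 = 0.55531
Under exogeneity alone the bounds on PN are max{0,(p₁−p₀)/p₁} ≤ PN ≤ min{1,(1−p₀)/p₁}.
  lower = (p₁ − p₀)/p₁ = 0.15722 / 0.71253 ≈ 0.2207
  upper = min{1, (1 − p₀)/p₁} = 0.44469 / 0.71253 ≈ 0.6241

0.221 ≤ PN ≤ 0.624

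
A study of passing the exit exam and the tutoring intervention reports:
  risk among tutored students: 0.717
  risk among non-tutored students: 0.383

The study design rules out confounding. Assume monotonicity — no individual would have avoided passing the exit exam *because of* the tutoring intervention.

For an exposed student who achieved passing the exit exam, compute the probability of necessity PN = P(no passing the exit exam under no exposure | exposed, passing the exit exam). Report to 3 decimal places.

PN ≈ 0.466

Let p₁ = 0.717, p₀ = 0.383.
Under exogeneity and monotonicity, PN = (p₁ − p₀) / p₁.
PN = (0.717 − 0.383) / 0.717 = 0.334 / 0.717 ≈ 0.4658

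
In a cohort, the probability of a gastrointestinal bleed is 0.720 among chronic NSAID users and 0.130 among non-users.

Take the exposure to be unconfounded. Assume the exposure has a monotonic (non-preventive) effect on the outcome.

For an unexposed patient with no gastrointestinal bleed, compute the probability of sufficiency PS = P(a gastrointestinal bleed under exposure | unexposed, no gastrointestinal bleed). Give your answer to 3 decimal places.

PS ≈ 0.678

Let p₁ = 0.72, p₀ = 0.13.
Under exogeneity and monotonicity, PS = (p₁ − p₀) / (1 − p₀).
PS = (0.72 − 0.13) / (1 − 0.13) = 0.59 / 0.87 ≈ 0.6782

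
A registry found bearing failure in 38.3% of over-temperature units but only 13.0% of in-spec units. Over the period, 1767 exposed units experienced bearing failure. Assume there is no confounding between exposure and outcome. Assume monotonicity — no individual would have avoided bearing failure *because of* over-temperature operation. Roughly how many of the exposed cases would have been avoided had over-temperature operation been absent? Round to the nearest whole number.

about 1167 cases

p₁ = 0.383, p₀ = 0.13.
PN = (p₁ − p₀)/p₁ = (0.383 − 0.13) / 0.383 ≈ 0.66057.
Attributable cases ≈ PN × (exposed cases) = 0.66057 × 1767 ≈ 1167.23.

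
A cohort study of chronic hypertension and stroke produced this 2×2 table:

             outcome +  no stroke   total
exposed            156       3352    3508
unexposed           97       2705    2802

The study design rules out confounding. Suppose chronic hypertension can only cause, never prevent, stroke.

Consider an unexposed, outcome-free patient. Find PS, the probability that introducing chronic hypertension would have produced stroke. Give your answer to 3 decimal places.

p₁ = P(outcome | exposed) = 156/3508 = 0.04447
p₀ = P(outcome | unexposed) = 97/2802 = 0.034618
Under exogeneity and monotonicity, PS = (p₁ − p₀)/(1 − p₀).
PS = (0.04447 − 0.034618) / 0.96538 ≈ 0.0102

PS ≈ 0.010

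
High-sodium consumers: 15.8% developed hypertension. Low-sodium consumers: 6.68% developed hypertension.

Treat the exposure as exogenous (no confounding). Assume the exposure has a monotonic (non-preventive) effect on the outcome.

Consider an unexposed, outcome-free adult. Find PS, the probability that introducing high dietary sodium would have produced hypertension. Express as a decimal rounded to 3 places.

PS ≈ 0.098

p₁ = 0.158, p₀ = 0.0668.
Under exogeneity and monotonicity, PS = (p₁ − p₀) / (1 − p₀).
PS = (0.158 − 0.0668) / (1 − 0.0668) = 0.0912 / 0.9332 ≈ 0.0977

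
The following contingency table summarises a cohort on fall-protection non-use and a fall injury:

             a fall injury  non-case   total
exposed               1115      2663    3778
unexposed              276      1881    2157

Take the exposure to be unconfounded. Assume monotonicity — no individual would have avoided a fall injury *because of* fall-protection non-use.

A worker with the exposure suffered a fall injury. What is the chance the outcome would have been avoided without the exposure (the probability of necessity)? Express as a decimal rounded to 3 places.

PN ≈ 0.566

p₁ = P(outcome | exposed) = 1115/3778 = 0.29513
p₀ = P(outcome | unexposed) = 276/2157 = 0.12796
Under exogeneity and monotonicity, PN = (p₁ − p₀) / p₁.
PN = (0.29513 − 0.12796) / 0.29513 = 0.16717 / 0.29513 ≈ 0.5664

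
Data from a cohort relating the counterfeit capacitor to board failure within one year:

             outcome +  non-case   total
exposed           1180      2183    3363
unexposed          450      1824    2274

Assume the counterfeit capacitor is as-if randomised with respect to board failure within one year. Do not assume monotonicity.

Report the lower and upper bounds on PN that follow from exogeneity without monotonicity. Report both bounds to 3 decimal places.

p₁ = P(outcome | exposed) = 1180/3363 = 0.35088
p₀ = P(outcome | unexposed) = 450/2274 = 0.19789
Under exogeneity alone the bounds on PN are max{0,(p₁−p₀)/p₁} ≤ PN ≤ min{1,(1−p₀)/p₁}.
  lower = (p₁ − p₀)/p₁ = 0.15299 / 0.35088 ≈ 0.4360
  upper = min{1, (1 − p₀)/p₁} = 0.80211 / 0.35088 ≈ 2.2860 → capped at 1

0.436 ≤ PN ≤ 1.000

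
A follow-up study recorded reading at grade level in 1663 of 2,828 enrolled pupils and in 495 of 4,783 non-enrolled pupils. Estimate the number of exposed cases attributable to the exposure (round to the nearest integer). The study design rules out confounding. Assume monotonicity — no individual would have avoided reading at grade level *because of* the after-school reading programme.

about 1370 cases

p₁ = P(outcome | exposed) = 1663/2828 = 0.58805
p₀ = P(outcome | unexposed) = 495/4783 = 0.10349
PN = (p₁ − p₀)/p₁ = (0.58805 − 0.10349) / 0.58805 ≈ 0.82401.
Attributable cases ≈ PN × (exposed cases) = 0.82401 × 1663 ≈ 1370.33.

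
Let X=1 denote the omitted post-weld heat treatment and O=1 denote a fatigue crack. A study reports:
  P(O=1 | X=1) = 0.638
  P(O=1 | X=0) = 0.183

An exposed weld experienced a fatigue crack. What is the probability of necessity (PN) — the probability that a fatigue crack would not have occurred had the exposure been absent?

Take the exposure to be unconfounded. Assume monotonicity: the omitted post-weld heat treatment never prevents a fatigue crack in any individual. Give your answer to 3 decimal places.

Let p₁ = 0.638, p₀ = 0.183.
Under exogeneity and monotonicity, PN = (p₁ − p₀) / p₁.
PN = (0.638 − 0.183) / 0.638 = 0.455 / 0.638 ≈ 0.7132

PN ≈ 0.713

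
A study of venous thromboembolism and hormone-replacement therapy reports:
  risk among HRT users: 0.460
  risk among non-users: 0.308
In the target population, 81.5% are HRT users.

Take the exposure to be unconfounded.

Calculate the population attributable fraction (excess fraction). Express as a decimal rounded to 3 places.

PAF ≈ 0.287

Let p₁ = 0.46, p₀ = 0.308.
Overall risk P(Y=1) = π·p₁ + (1−π)·p₀ = 0.815×0.46 + 0.185×0.308 = 0.43188.
Under exogeneity, PAF = [P(Y=1) − p₀] / P(Y=1).
PAF = (0.43188 − 0.308) / 0.43188 ≈ 0.2868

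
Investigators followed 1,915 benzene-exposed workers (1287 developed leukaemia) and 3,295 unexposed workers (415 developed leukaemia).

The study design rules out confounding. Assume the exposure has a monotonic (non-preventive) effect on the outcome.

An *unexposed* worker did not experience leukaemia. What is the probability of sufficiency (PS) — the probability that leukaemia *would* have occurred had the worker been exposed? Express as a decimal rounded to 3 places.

PS ≈ 0.625

p₁ = P(outcome | exposed) = 1287/1915 = 0.67206
p₀ = P(outcome | unexposed) = 415/3295 = 0.12595
Under exogeneity and monotonicity, PS = (p₁ − p₀) / (1 − p₀).
PS = (0.67206 − 0.12595) / (1 − 0.12595) = 0.54611 / 0.87405 ≈ 0.6248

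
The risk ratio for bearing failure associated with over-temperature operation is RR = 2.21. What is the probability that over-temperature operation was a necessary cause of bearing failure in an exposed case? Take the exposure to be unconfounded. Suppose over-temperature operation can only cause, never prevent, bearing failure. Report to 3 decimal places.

Under exogeneity and monotonicity, PN = (RR − 1) / RR = 1 − 1/RR.
PN = (2.21 − 1) / 2.21 = 1.21 / 2.21 ≈ 0.5475

PN ≈ 0.548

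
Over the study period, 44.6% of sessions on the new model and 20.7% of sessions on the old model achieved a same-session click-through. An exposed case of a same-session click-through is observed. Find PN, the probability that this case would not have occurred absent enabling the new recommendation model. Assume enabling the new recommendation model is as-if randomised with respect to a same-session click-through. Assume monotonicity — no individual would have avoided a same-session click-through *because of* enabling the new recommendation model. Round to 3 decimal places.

p₁ = 0.446, p₀ = 0.207.
Under exogeneity and monotonicity, PN = (p₁ − p₀) / p₁.
PN = (0.446 − 0.207) / 0.446 = 0.239 / 0.446 ≈ 0.5359

PN ≈ 0.536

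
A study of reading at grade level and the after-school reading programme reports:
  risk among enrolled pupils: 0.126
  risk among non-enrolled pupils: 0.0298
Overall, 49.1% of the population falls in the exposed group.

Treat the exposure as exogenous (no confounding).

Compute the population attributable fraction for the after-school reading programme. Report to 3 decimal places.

PAF ≈ 0.613

Let p₁ = 0.126, p₀ = 0.0298.
Overall risk P(Y=1) = π·p₁ + (1−π)·p₀ = 0.491×0.126 + 0.509×0.0298 = 0.077034.
Under exogeneity, PAF = [P(Y=1) − p₀] / P(Y=1).
PAF = (0.077034 − 0.0298) / 0.077034 ≈ 0.6132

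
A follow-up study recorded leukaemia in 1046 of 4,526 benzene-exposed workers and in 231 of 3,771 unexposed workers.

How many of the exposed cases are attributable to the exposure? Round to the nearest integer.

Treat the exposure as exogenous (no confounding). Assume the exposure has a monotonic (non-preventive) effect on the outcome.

p₁ = P(outcome | exposed) = 1046/4526 = 0.23111
p₀ = P(outcome | unexposed) = 231/3771 = 0.061257
PN = (p₁ − p₀)/p₁ = (0.23111 − 0.061257) / 0.23111 ≈ 0.73494.
Attributable cases ≈ PN × (exposed cases) = 0.73494 × 1046 ≈ 768.75.

about 769 cases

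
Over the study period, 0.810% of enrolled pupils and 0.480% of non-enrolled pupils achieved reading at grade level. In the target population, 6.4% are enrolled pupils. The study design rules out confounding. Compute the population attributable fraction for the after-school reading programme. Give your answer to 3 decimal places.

p₁ = 0.0081, p₀ = 0.0048.
Overall risk P(Y=1) = π·p₁ + (1−π)·p₀ = 0.064×0.0081 + 0.936×0.0048 = 0.0050112.
Under exogeneity, PAF = [P(Y=1) − p₀] / P(Y=1).
PAF = (0.0050112 − 0.0048) / 0.0050112 ≈ 0.0421

PAF ≈ 0.042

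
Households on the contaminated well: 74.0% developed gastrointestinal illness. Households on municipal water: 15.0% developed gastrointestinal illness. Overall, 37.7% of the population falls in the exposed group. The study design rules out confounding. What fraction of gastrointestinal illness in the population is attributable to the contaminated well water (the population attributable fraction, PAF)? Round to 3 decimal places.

p₁ = 0.74, p₀ = 0.15.
Overall risk P(Y=1) = π·p₁ + (1−π)·p₀ = 0.377×0.74 + 0.623×0.15 = 0.37243.
Under exogeneity, PAF = [P(Y=1) − p₀] / P(Y=1).
PAF = (0.37243 − 0.15) / 0.37243 ≈ 0.5972

PAF ≈ 0.597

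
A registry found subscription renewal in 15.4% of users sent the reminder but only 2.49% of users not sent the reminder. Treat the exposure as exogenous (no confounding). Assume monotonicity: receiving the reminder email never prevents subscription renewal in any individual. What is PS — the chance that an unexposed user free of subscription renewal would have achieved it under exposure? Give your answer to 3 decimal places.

PS ≈ 0.132

p₁ = 0.154, p₀ = 0.0249.
Under exogeneity and monotonicity, PS = (p₁ − p₀) / (1 − p₀).
PS = (0.154 − 0.0249) / (1 − 0.0249) = 0.1291 / 0.9751 ≈ 0.1324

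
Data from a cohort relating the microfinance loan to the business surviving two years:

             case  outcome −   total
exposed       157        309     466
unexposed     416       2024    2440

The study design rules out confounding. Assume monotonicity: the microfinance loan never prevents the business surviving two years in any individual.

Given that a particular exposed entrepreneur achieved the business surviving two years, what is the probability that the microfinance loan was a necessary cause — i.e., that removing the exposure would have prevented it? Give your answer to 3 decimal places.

PN ≈ 0.494

p₁ = P(outcome | exposed) = 157/466 = 0.33691
p₀ = P(outcome | unexposed) = 416/2440 = 0.17049
Under exogeneity and monotonicity, PN = (p₁ − p₀)/p₁.
PN = (0.33691 − 0.17049) / 0.33691 ≈ 0.4940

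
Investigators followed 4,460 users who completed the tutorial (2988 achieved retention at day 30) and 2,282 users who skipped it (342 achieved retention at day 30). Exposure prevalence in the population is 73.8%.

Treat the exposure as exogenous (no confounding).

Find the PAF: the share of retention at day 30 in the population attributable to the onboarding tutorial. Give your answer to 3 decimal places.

PAF ≈ 0.719

p₁ = P(outcome | exposed) = 2988/4460 = 0.66996
p₀ = P(outcome | unexposed) = 342/2282 = 0.14987
Overall risk P(Y=1) = π·p₁ + (1−π)·p₀ = 0.738×0.66996 + 0.262×0.14987 = 0.53369.
Under exogeneity, PAF = [P(Y=1) − p₀] / P(Y=1).
PAF = (0.53369 − 0.14987) / 0.53369 ≈ 0.7192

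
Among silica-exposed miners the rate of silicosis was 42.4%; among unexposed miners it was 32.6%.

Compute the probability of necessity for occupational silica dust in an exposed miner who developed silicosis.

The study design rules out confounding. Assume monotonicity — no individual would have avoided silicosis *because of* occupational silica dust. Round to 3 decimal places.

PN ≈ 0.231

p₁ = 0.424, p₀ = 0.326.
Under exogeneity and monotonicity, PN = (p₁ − p₀) / p₁.
PN = (0.424 − 0.326) / 0.424 = 0.098 / 0.424 ≈ 0.2311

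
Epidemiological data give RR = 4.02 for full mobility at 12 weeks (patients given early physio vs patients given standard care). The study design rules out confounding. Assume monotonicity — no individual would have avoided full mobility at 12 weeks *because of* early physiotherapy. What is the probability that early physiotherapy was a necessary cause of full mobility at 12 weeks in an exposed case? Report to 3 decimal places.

Under exogeneity and monotonicity, PN = (RR − 1) / RR = 1 − 1/RR.
PN = (4.02 − 1) / 4.02 = 3.02 / 4.02 ≈ 0.7512

PN ≈ 0.751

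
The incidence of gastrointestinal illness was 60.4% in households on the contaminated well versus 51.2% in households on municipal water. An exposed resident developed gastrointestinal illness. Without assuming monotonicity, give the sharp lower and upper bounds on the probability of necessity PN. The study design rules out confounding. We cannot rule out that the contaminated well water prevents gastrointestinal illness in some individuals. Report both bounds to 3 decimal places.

0.152 ≤ PN ≤ 0.808

p₁ = 0.604, p₀ = 0.512.
Under exogeneity alone the bounds on PN are max{0,(p₁−p₀)/p₁} ≤ PN ≤ min{1,(1−p₀)/p₁}.
  lower = (p₁ − p₀)/p₁ = 0.092 / 0.604 ≈ 0.1523
  upper = min{1, (1 − p₀)/p₁} = 0.488 / 0.604 ≈ 0.8079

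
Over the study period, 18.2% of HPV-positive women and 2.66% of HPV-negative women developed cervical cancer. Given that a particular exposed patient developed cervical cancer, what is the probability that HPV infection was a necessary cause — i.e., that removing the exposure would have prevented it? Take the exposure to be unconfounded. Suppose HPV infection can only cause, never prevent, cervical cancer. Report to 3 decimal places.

PN ≈ 0.854

p₁ = 0.182, p₀ = 0.0266.
Under exogeneity and monotonicity, PN = (p₁ − p₀) / p₁.
PN = (0.182 − 0.0266) / 0.182 = 0.1554 / 0.182 ≈ 0.8538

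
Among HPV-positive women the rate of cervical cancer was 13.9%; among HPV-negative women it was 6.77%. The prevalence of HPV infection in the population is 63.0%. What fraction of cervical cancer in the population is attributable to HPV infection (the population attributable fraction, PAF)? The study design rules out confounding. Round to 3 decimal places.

PAF ≈ 0.399

p₁ = 0.139, p₀ = 0.0677.
Overall risk P(Y=1) = π·p₁ + (1−π)·p₀ = 0.63×0.139 + 0.37×0.0677 = 0.11262.
Under exogeneity, PAF = [P(Y=1) − p₀] / P(Y=1).
PAF = (0.11262 − 0.0677) / 0.11262 ≈ 0.3989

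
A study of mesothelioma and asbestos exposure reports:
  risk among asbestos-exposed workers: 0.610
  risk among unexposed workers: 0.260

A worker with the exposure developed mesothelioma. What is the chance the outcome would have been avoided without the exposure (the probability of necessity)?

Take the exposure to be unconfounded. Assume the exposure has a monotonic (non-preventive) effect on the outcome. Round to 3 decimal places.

PN ≈ 0.574

Let p₁ = 0.61, p₀ = 0.26.
Under exogeneity and monotonicity, PN = (p₁ − p₀) / p₁.
PN = (0.61 − 0.26) / 0.61 = 0.35 / 0.61 ≈ 0.5738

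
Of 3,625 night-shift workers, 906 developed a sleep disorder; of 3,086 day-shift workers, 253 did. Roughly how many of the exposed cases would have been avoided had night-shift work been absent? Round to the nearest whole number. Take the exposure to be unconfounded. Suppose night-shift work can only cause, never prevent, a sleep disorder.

about 609 cases

p₁ = P(outcome | exposed) = 906/3625 = 0.24993
p₀ = P(outcome | unexposed) = 253/3086 = 0.081983
PN = (p₁ − p₀)/p₁ = (0.24993 − 0.081983) / 0.24993 ≈ 0.67198.
Attributable cases ≈ PN × (exposed cases) = 0.67198 × 906 ≈ 608.81.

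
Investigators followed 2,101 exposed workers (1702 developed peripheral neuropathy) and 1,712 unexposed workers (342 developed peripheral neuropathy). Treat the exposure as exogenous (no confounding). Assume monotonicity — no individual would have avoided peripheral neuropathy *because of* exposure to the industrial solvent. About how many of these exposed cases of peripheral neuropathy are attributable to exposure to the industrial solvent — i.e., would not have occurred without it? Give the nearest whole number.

about 1282 cases

p₁ = P(outcome | exposed) = 1702/2101 = 0.81009
p₀ = P(outcome | unexposed) = 342/1712 = 0.19977
PN = (p₁ − p₀)/p₁ = (0.81009 − 0.19977) / 0.81009 ≈ 0.75340.
Attributable cases ≈ PN × (exposed cases) = 0.75340 × 1702 ≈ 1282.29.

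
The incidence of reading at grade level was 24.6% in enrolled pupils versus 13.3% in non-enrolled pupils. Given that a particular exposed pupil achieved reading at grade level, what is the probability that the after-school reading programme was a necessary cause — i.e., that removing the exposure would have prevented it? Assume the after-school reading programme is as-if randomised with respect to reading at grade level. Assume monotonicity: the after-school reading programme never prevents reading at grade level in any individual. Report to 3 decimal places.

PN ≈ 0.459

p₁ = 0.246, p₀ = 0.133.
Under exogeneity and monotonicity, PN = (p₁ − p₀) / p₁.
PN = (0.246 − 0.133) / 0.246 = 0.113 / 0.246 ≈ 0.4593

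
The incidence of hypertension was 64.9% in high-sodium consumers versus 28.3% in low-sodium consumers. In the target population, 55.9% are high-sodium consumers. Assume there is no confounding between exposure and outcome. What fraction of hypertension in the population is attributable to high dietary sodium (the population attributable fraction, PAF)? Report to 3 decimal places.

p₁ = 0.649, p₀ = 0.283.
Overall risk P(Y=1) = π·p₁ + (1−π)·p₀ = 0.559×0.649 + 0.441×0.283 = 0.48759.
Under exogeneity, PAF = [P(Y=1) − p₀] / P(Y=1).
PAF = (0.48759 − 0.283) / 0.48759 ≈ 0.4196

PAF ≈ 0.420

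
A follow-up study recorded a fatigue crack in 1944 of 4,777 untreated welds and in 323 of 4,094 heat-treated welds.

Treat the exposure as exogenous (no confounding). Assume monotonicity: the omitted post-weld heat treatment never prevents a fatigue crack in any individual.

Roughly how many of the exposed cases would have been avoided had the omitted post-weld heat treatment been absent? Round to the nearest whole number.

about 1567 cases

p₁ = P(outcome | exposed) = 1944/4777 = 0.40695
p₀ = P(outcome | unexposed) = 323/4094 = 0.078896
PN = (p₁ − p₀)/p₁ = (0.40695 − 0.078896) / 0.40695 ≈ 0.80613.
Attributable cases ≈ PN × (exposed cases) = 0.80613 × 1944 ≈ 1567.11.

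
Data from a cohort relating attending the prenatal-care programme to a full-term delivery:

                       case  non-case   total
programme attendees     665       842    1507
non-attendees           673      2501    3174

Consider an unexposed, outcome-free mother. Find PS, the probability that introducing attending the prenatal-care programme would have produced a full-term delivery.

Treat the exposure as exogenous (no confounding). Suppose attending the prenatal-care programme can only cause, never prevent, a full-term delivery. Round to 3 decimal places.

PS ≈ 0.291

p₁ = P(outcome | exposed) = 665/1507 = 0.44127
p₀ = P(outcome | unexposed) = 673/3174 = 0.21204
Under exogeneity and monotonicity, PS = (p₁ − p₀) / (1 − p₀).
PS = (0.44127 − 0.21204) / (1 − 0.21204) = 0.22924 / 0.78796 ≈ 0.2909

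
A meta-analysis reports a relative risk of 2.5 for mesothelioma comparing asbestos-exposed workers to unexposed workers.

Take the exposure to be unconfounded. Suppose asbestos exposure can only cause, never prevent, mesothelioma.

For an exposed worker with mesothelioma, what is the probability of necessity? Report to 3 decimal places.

PN ≈ 0.600

Under exogeneity and monotonicity, PN = (RR − 1) / RR = 1 − 1/RR.
PN = (2.5 − 1) / 2.5 = 1.5 / 2.5 ≈ 0.6000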